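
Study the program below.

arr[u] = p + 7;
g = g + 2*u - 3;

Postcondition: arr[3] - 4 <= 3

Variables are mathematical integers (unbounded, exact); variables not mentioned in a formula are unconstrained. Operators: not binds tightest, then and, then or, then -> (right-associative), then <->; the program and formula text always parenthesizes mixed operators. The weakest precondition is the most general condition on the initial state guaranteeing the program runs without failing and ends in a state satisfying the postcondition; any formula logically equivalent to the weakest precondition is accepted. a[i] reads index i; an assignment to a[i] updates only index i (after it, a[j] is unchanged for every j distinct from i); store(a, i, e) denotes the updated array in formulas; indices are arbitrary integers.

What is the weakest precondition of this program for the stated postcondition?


Working backward. After the program, the postcondition arr[3] - 4 <= 3 must hold; in canonical form it is arr[3] <= 7.
Before g := g + 2*u - 3: arr[3] <= 7
Before arr[u] := p + 7: store(arr, u, p + 7)[3] <= 7
Answer: WP = store(arr, u, p + 7)[3] <= 7


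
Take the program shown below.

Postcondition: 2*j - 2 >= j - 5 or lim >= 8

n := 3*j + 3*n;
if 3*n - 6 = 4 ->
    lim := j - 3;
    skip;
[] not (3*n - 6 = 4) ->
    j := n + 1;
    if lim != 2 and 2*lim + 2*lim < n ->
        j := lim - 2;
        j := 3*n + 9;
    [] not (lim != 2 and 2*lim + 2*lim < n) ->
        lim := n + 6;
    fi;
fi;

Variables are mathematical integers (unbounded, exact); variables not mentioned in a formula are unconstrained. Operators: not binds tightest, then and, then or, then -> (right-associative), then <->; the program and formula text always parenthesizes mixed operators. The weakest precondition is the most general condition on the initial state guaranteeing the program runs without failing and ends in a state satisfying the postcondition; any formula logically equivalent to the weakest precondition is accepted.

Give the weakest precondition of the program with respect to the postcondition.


Working backward. After the program, the postcondition 2*j - 2 >= j - 5 or lim >= 8 must hold; in canonical form it is j >= -3 or lim >= 8.
Then branch requires j >= -3 or j >= 11; else branch requires ((lim != 2 and 4*lim < n) -> (3*n >= -12 or lim >= 8)) and ((not (lim != 2 and 4*lim < n)) -> (n >= -4 or n >= 2)).
Before the if: (3*n = 10 -> (j >= -3 or j >= 11)) and ((not (3*n = 10)) -> (((lim != 2 and 4*lim < n) -> (3*n >= -12 or lim >= 8)) and ((not (lim != 2 and 4*lim < n)) -> (n >= -4 or n >= 2))))
Before n := 3*j + 3*n: (9*j + 9*n = 10 -> (j >= -3 or j >= 11)) and ((not (9*j + 9*n = 10)) -> (((lim != 2 and 4*lim < 3*j + 3*n) -> (9*j + 9*n >= -12 or lim >= 8)) and ((not (lim != 2 and 4*lim < 3*j + 3*n)) -> (3*j + 3*n >= -4 or 3*j + 3*n >= 2))))
Answer: WP = (9*j + 9*n = 10 -> (j >= -3 or j >= 11)) and ((not (9*j + 9*n = 10)) -> (((lim != 2 and 4*lim < 3*j + 3*n) -> (9*j + 9*n >= -12 or lim >= 8)) and ((not (lim != 2 and 4*lim < 3*j + 3*n)) -> (3*j + 3*n >= -4 or 3*j + 3*n >= 2))))


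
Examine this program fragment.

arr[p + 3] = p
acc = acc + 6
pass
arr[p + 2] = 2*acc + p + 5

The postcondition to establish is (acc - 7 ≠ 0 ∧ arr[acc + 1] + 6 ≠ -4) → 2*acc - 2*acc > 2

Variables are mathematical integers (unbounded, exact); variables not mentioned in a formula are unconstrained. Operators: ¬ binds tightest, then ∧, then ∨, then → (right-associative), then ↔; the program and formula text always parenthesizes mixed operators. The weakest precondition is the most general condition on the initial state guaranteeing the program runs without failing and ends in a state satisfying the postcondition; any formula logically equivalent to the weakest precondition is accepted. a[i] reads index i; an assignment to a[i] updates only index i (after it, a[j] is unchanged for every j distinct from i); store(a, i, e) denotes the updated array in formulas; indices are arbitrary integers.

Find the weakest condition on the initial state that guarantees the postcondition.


Working backward. After the program, the postcondition (acc - 7 ≠ 0 ∧ arr[acc + 1] + 6 ≠ -4) → 2*acc - 2*acc > 2 must hold; in canonical form it is ¬(acc ≠ 7 ∧ arr[acc + 1] ≠ -10).
Before arr[p + 2] := 2*acc + p + 5: ¬(acc ≠ 7 ∧ store(arr, p + 2, 2*acc + p + 5)[acc + 1] ≠ -10)
Before skip: ¬(acc ≠ 7 ∧ store(arr, p + 2, 2*acc + p + 5)[acc + 1] ≠ -10)
Before acc := acc + 6: ¬(acc ≠ 1 ∧ store(arr, p + 2, 2*acc + p + 17)[acc + 7] ≠ -10)
Before arr[p + 3] := p: ¬(acc ≠ 1 ∧ store(store(arr, p + 3, p), p + 2, 2*acc + p + 17)[acc + 7] ≠ -10)
Answer: WP = ¬(acc ≠ 1 ∧ store(store(arr, p + 3, p), p + 2, 2*acc + p + 17)[acc + 7] ≠ -10)


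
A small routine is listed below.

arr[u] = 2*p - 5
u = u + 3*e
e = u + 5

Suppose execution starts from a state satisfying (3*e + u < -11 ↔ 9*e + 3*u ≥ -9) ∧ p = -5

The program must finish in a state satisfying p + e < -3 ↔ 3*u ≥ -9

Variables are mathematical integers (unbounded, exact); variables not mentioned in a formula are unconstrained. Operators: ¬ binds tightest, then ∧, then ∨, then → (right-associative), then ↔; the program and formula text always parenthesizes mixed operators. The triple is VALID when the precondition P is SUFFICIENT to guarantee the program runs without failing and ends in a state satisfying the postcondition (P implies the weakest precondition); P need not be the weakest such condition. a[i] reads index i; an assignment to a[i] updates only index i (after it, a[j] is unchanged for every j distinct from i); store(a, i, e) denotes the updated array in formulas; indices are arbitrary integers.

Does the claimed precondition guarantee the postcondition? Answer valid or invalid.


Working backward. After the program, the postcondition p + e < -3 ↔ 3*u ≥ -9 must hold; in canonical form it is e + p < -3 ↔ 3*u ≥ -9.
Before e := u + 5: p + u < -8 ↔ 3*u ≥ -9
Before u := u + 3*e: 3*e + p + u < -8 ↔ 9*e + 3*u ≥ -9
Before arr[u] := 2*p - 5: 3*e + p + u < -8 ↔ 9*e + 3*u ≥ -9
The weakest precondition is 3*e + p + u < -8 ↔ 9*e + 3*u ≥ -9.
Check whether (3*e + u < -11 ↔ 9*e + 3*u ≥ -9) ∧ p = -5 implies it.
Countermodel: at the initial state e = -1, p = -5, u = -1, the precondition holds but the weakest precondition fails.
Answer: invalid


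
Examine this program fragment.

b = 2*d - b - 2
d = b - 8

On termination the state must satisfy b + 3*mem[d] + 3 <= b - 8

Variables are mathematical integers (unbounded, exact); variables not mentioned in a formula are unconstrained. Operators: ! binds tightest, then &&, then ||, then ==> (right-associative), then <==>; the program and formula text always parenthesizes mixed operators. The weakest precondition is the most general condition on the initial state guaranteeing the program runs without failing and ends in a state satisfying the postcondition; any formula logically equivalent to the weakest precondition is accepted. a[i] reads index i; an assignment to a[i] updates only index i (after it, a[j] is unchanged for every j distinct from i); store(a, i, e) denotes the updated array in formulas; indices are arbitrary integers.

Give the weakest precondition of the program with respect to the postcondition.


Working backward. After the program, the postcondition b + 3*mem[d] + 3 <= b - 8 must hold; in canonical form it is 3*mem[d] <= -11.
Before d := b - 8: 3*mem[b - 8] <= -11
Before b := 2*d - b - 2: 3*mem[-b + 2*d - 10] <= -11
Answer: WP = 3*mem[-b + 2*d - 10] <= -11


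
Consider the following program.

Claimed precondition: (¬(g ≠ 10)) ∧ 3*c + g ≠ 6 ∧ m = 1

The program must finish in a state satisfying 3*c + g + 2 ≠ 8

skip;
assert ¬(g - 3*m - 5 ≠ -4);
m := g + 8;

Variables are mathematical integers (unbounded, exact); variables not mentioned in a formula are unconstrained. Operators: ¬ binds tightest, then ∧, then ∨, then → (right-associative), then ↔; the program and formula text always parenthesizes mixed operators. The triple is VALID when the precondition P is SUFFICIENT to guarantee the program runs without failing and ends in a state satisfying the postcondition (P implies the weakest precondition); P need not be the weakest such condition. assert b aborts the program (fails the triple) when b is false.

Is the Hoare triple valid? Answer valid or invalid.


Working backward. After the program, the postcondition 3*c + g + 2 ≠ 8 must hold; in canonical form it is 3*c + g ≠ 6.
Before m := g + 8: 3*c + g ≠ 6
Before assert ¬(g - 3*m - 5 ≠ -4): (¬(g ≠ 3*m + 1)) ∧ 3*c + g ≠ 6
Before skip: (¬(g ≠ 3*m + 1)) ∧ 3*c + g ≠ 6
The weakest precondition is (¬(g ≠ 3*m + 1)) ∧ 3*c + g ≠ 6.
Check whether (¬(g ≠ 10)) ∧ 3*c + g ≠ 6 ∧ m = 1 implies it.
Countermodel: at the initial state c = 0, g = 10, m = 1, the precondition holds but the weakest precondition fails.
Answer: invalid


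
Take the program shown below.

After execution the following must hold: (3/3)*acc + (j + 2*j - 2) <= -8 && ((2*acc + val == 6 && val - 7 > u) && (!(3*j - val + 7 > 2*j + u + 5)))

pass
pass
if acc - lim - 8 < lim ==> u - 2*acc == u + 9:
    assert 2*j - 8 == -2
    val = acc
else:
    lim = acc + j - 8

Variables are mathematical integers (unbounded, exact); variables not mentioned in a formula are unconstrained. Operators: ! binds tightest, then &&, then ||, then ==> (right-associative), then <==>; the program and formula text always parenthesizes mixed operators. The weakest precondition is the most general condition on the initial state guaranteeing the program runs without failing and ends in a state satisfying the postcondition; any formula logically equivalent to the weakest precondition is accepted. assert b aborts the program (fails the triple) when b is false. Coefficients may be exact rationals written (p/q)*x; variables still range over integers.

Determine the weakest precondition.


Working backward. After the program, the postcondition (3/3)*acc + (j + 2*j - 2) <= -8 && ((2*acc + val == 6 && val - 7 > u) && (!(3*j - val + 7 > 2*j + u + 5))) must hold; in canonical form it is acc + 3*j <= -6 && 2*acc + val == 6 && val > u + 7 && (!(j > u + val - 2)).
Then branch requires 2*j == 6 && acc + 3*j <= -6 && 3*acc == 6 && acc > u + 7 && (!(j > acc + u - 2)); else branch requires acc + 3*j <= -6 && 2*acc + val == 6 && val > u + 7 && (!(j > u + val - 2)).
Before the if: ((acc < 2*lim + 8 ==> 2*acc == -9) ==> (2*j == 6 && acc + 3*j <= -6 && 3*acc == 6 && acc > u + 7 && (!(j > acc + u - 2)))) && ((!(acc < 2*lim + 8 ==> 2*acc == -9)) ==> (acc + 3*j <= -6 && 2*acc + val == 6 && val > u + 7 && (!(j > u + val - 2))))
Before skip: ((acc < 2*lim + 8 ==> 2*acc == -9) ==> (2*j == 6 && acc + 3*j <= -6 && 3*acc == 6 && acc > u + 7 && (!(j > acc + u - 2)))) && ((!(acc < 2*lim + 8 ==> 2*acc == -9)) ==> (acc + 3*j <= -6 && 2*acc + val == 6 && val > u + 7 && (!(j > u + val - 2))))
Before skip: ((acc < 2*lim + 8 ==> 2*acc == -9) ==> (2*j == 6 && acc + 3*j <= -6 && 3*acc == 6 && acc > u + 7 && (!(j > acc + u - 2)))) && ((!(acc < 2*lim + 8 ==> 2*acc == -9)) ==> (acc + 3*j <= -6 && 2*acc + val == 6 && val > u + 7 && (!(j > u + val - 2))))
Answer: WP = ((acc < 2*lim + 8 ==> 2*acc == -9) ==> (2*j == 6 && acc + 3*j <= -6 && 3*acc == 6 && acc > u + 7 && (!(j > acc + u - 2)))) && ((!(acc < 2*lim + 8 ==> 2*acc == -9)) ==> (acc + 3*j <= -6 && 2*acc + val == 6 && val > u + 7 && (!(j > u + val - 2))))


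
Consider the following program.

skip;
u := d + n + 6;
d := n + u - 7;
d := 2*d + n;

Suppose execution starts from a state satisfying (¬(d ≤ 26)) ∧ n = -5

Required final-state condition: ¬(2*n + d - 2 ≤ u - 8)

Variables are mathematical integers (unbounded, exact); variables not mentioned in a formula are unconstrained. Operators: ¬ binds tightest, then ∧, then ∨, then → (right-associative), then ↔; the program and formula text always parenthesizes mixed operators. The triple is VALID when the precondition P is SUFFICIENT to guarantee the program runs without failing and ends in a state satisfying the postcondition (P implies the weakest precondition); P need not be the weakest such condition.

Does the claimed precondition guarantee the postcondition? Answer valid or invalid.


Working backward. After the program, the postcondition ¬(2*n + d - 2 ≤ u - 8) must hold; in canonical form it is ¬(d + 2*n ≤ u - 6).
Before d := 2*d + n: ¬(2*d + 3*n ≤ u - 6)
Before d := n + u - 7: ¬(5*n + u ≤ 8)
Before u := d + n + 6: ¬(d + 6*n ≤ 2)
Before skip: ¬(d + 6*n ≤ 2)
The weakest precondition is ¬(d + 6*n ≤ 2).
Check whether (¬(d ≤ 26)) ∧ n = -5 implies it.
Countermodel: at the initial state d = 27, n = -5, the precondition holds but the weakest precondition fails.
Answer: invalid


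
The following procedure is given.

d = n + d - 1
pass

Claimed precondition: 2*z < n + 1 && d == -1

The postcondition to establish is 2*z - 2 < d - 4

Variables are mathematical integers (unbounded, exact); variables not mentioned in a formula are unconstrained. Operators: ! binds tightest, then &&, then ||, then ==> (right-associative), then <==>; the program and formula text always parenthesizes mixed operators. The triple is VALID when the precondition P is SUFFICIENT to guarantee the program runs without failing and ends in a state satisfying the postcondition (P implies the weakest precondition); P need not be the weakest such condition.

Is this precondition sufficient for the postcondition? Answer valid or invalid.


Working backward. After the program, the postcondition 2*z - 2 < d - 4 must hold; in canonical form it is 2*z < d - 2.
Before skip: 2*z < d - 2
Before d := n + d - 1: 2*z < d + n - 3
The weakest precondition is 2*z < d + n - 3.
Check whether 2*z < n + 1 && d == -1 implies it.
Countermodel: at the initial state d = -1, n = 0, z = 0, the precondition holds but the weakest precondition fails.
Answer: invalid


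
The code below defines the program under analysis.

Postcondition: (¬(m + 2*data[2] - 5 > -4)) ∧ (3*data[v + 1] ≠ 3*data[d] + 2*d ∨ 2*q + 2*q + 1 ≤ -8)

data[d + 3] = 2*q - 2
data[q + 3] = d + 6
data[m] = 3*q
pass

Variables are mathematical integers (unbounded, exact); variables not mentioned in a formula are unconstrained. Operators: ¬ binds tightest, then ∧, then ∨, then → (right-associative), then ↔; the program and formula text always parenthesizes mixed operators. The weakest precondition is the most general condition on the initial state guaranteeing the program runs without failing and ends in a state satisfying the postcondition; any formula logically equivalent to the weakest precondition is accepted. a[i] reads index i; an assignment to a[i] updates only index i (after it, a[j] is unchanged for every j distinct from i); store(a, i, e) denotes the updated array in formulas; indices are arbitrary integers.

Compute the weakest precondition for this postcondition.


Working backward. After the program, the postcondition (¬(m + 2*data[2] - 5 > -4)) ∧ (3*data[v + 1] ≠ 3*data[d] + 2*d ∨ 2*q + 2*q + 1 ≤ -8) must hold; in canonical form it is (¬(2*data[2] + m > 1)) ∧ (3*data[v + 1] ≠ 3*data[d] + 2*d ∨ 4*q ≤ -9).
Before skip: (¬(2*data[2] + m > 1)) ∧ (3*data[v + 1] ≠ 3*data[d] + 2*d ∨ 4*q ≤ -9)
Before data[m] := 3*q: (¬(2*store(data, m, 3*q)[2] + m > 1)) ∧ (3*store(data, m, 3*q)[v + 1] ≠ 3*store(data, m, 3*q)[d] + 2*d ∨ 4*q ≤ -9)
Before data[q + 3] := d + 6: (¬(2*store(store(data, q + 3, d + 6), m, 3*q)[2] + m > 1)) ∧ (3*store(store(data, q + 3, d + 6), m, 3*q)[v + 1] ≠ 3*store(store(data, q + 3, d + 6), m, 3*q)[d] + 2*d ∨ 4*q ≤ -9)
Before data[d + 3] := 2*q - 2: (¬(2*store(store(store(data, d + 3, 2*q - 2), q + 3, d + 6), m, 3*q)[2] + m > 1)) ∧ (3*store(store(store(data, d + 3, 2*q - 2), q + 3, d + 6), m, 3*q)[v + 1] ≠ 3*store(store(store(data, d + 3, 2*q - 2), q + 3, d + 6), m, 3*q)[d] + 2*d ∨ 4*q ≤ -9)
Answer: WP = (¬(2*store(store(store(data, d + 3, 2*q - 2), q + 3, d + 6), m, 3*q)[2] + m > 1)) ∧ (3*store(store(store(data, d + 3, 2*q - 2), q + 3, d + 6), m, 3*q)[v + 1] ≠ 3*store(store(store(data, d + 3, 2*q - 2), q + 3, d + 6), m, 3*q)[d] + 2*d ∨ 4*q ≤ -9)


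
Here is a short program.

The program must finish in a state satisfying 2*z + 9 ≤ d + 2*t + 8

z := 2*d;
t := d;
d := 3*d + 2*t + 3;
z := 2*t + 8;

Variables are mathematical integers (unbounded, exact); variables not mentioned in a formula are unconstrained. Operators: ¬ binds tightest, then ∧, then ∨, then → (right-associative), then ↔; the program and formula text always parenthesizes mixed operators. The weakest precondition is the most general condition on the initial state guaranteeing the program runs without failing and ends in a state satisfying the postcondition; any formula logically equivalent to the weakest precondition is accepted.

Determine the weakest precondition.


Working backward. After the program, the postcondition 2*z + 9 ≤ d + 2*t + 8 must hold; in canonical form it is 2*z ≤ d + 2*t - 1.
Before z := 2*t + 8: 2*t ≤ d - 17
Before d := 3*d + 2*t + 3: 3*d ≥ 14
Before t := d: 3*d ≥ 14
Before z := 2*d: 3*d ≥ 14
Answer: WP = 3*d ≥ 14


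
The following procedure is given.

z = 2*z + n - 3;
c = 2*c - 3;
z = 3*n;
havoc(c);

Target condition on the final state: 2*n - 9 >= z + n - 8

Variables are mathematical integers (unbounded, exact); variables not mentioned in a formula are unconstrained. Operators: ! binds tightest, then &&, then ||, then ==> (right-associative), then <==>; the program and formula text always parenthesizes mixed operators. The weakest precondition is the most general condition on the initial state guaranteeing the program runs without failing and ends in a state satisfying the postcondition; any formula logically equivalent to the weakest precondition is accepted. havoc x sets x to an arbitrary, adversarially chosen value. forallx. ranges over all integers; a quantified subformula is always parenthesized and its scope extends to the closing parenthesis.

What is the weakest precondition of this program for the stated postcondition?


Working backward. After the program, the postcondition 2*n - 9 >= z + n - 8 must hold; in canonical form it is n >= z + 1.
Before havoc c: n >= z + 1
Before z := 3*n: 2*n <= -1
Before c := 2*c - 3: 2*n <= -1
Before z := 2*z + n - 3: 2*n <= -1
Answer: WP = 2*n <= -1


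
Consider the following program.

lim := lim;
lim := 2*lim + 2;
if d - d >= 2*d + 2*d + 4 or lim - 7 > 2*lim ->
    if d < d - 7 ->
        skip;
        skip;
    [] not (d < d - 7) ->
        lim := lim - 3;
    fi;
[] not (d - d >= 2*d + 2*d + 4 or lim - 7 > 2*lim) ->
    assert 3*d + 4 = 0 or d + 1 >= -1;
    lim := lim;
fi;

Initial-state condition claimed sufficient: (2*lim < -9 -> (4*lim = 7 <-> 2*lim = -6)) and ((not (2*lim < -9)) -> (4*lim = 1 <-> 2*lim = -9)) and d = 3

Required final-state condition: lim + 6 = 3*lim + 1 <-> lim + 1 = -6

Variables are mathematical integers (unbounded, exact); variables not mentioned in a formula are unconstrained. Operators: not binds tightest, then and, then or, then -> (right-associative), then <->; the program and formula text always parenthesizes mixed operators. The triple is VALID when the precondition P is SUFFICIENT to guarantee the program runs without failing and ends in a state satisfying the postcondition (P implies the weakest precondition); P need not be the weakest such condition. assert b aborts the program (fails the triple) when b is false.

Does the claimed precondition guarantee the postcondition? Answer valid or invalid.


Working backward. After the program, the postcondition lim + 6 = 3*lim + 1 <-> lim + 1 = -6 must hold; in canonical form it is 2*lim = 5 <-> lim = -7.
Then branch requires 2*lim = 11 <-> lim = -4; else branch requires (3*d = -4 or d >= -2) and (2*lim = 5 <-> lim = -7).
Before the if: ((4*d <= -4 or lim < -7) -> (2*lim = 11 <-> lim = -4)) and ((not (4*d <= -4 or lim < -7)) -> ((3*d = -4 or d >= -2) and (2*lim = 5 <-> lim = -7)))
Before lim := 2*lim + 2: ((4*d <= -4 or 2*lim < -9) -> (4*lim = 7 <-> 2*lim = -6)) and ((not (4*d <= -4 or 2*lim < -9)) -> ((3*d = -4 or d >= -2) and (4*lim = 1 <-> 2*lim = -9)))
Before lim := lim: ((4*d <= -4 or 2*lim < -9) -> (4*lim = 7 <-> 2*lim = -6)) and ((not (4*d <= -4 or 2*lim < -9)) -> ((3*d = -4 or d >= -2) and (4*lim = 1 <-> 2*lim = -9)))
The weakest precondition is ((4*d <= -4 or 2*lim < -9) -> (4*lim = 7 <-> 2*lim = -6)) and ((not (4*d <= -4 or 2*lim < -9)) -> ((3*d = -4 or d >= -2) and (4*lim = 1 <-> 2*lim = -9))).
Check whether (2*lim < -9 -> (4*lim = 7 <-> 2*lim = -6)) and ((not (2*lim < -9)) -> (4*lim = 1 <-> 2*lim = -9)) and d = 3 implies it.
Every state satisfying the precondition satisfies the weakest precondition: the implication holds.
Answer: valid


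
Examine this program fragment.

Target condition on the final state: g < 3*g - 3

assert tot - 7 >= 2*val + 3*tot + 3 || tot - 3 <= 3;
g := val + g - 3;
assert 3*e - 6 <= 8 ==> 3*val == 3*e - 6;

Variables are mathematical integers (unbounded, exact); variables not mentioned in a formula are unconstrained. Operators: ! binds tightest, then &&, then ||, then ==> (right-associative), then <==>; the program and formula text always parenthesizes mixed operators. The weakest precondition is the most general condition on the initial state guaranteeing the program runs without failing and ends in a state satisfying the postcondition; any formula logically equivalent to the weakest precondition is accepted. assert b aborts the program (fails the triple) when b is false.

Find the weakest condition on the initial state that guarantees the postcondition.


Working backward. After the program, the postcondition g < 3*g - 3 must hold; in canonical form it is 2*g > 3.
Before assert 3*e - 6 <= 8 ==> 3*val == 3*e - 6: (3*e <= 14 ==> 3*val == 3*e - 6) && 2*g > 3
Before g := val + g - 3: (3*e <= 14 ==> 3*val == 3*e - 6) && 2*g + 2*val > 9
Before assert tot - 7 >= 2*val + 3*tot + 3 || tot - 3 <= 3: (2*tot + 2*val <= -10 || tot <= 6) && (3*e <= 14 ==> 3*val == 3*e - 6) && 2*g + 2*val > 9
Answer: WP = (2*tot + 2*val <= -10 || tot <= 6) && (3*e <= 14 ==> 3*val == 3*e - 6) && 2*g + 2*val > 9


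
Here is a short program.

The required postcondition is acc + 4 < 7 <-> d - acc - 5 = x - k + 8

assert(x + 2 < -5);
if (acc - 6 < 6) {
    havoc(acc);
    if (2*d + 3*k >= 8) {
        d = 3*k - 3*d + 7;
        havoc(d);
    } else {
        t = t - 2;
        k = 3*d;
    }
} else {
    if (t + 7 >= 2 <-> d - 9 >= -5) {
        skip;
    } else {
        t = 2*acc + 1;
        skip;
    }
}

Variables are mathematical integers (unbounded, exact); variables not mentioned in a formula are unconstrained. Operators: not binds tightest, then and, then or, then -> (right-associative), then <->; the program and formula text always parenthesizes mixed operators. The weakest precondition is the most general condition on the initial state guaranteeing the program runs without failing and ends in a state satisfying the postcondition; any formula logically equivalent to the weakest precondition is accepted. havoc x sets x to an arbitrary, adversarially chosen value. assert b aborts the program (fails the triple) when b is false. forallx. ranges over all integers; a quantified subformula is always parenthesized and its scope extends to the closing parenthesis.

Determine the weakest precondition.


Working backward. After the program, the postcondition acc + 4 < 7 <-> d - acc - 5 = x - k + 8 must hold; in canonical form it is acc < 3 <-> d + k = acc + x + 13.
Then branch requires forall acc_1. ((2*d + 3*k >= 8 -> (forall d_1. (acc_1 < 3 <-> d_1 + k = acc_1 + x + 13))) and ((not (2*d + 3*k >= 8)) -> (acc_1 < 3 <-> 4*d = acc_1 + x + 13))); else branch requires ((t >= -5 <-> d >= 4) -> (acc < 3 <-> d + k = acc + x + 13)) and ((not (t >= -5 <-> d >= 4)) -> (acc < 3 <-> d + k = acc + x + 13)).
Before the if: (acc < 12 -> (forall acc_1. ((2*d + 3*k >= 8 -> (forall d_1. (acc_1 < 3 <-> d_1 + k = acc_1 + x + 13))) and ((not (2*d + 3*k >= 8)) -> (acc_1 < 3 <-> 4*d = acc_1 + x + 13))))) and ((not (acc < 12)) -> (((t >= -5 <-> d >= 4) -> (acc < 3 <-> d + k = acc + x + 13)) and ((not (t >= -5 <-> d >= 4)) -> (acc < 3 <-> d + k = acc + x + 13))))
Before assert x + 2 < -5: x < -7 and (acc < 12 -> (forall acc_1. ((2*d + 3*k >= 8 -> (forall d_1. (acc_1 < 3 <-> d_1 + k = acc_1 + x + 13))) and ((not (2*d + 3*k >= 8)) -> (acc_1 < 3 <-> 4*d = acc_1 + x + 13))))) and ((not (acc < 12)) -> (((t >= -5 <-> d >= 4) -> (acc < 3 <-> d + k = acc + x + 13)) and ((not (t >= -5 <-> d >= 4)) -> (acc < 3 <-> d + k = acc + x + 13))))
Answer: WP = x < -7 and (acc < 12 -> (forall acc_1. ((2*d + 3*k >= 8 -> (forall d_1. (acc_1 < 3 <-> d_1 + k = acc_1 + x + 13))) and ((not (2*d + 3*k >= 8)) -> (acc_1 < 3 <-> 4*d = acc_1 + x + 13))))) and ((not (acc < 12)) -> (((t >= -5 <-> d >= 4) -> (acc < 3 <-> d + k = acc + x + 13)) and ((not (t >= -5 <-> d >= 4)) -> (acc < 3 <-> d + k = acc + x + 13))))


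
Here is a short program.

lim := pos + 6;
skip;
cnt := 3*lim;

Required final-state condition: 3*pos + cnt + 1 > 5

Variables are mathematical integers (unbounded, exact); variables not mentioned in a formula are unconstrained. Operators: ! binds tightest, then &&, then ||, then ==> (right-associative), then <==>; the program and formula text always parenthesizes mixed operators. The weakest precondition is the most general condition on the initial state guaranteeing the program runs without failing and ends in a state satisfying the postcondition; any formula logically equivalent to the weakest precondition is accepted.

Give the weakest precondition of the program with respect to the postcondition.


Working backward. After the program, the postcondition 3*pos + cnt + 1 > 5 must hold; in canonical form it is cnt + 3*pos > 4.
Before cnt := 3*lim: 3*lim + 3*pos > 4
Before skip: 3*lim + 3*pos > 4
Before lim := pos + 6: 6*pos > -14
Answer: WP = 6*pos > -14


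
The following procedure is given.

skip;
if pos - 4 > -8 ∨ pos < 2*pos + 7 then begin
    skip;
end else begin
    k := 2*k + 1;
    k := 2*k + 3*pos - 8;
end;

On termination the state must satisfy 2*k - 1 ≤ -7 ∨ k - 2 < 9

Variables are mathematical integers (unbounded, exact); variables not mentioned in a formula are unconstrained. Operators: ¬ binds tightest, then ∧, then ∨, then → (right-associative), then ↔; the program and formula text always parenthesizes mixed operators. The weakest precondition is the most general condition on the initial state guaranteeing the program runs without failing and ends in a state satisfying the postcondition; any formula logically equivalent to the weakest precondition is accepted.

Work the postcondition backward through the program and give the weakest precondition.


Working backward. After the program, the postcondition 2*k - 1 ≤ -7 ∨ k - 2 < 9 must hold; in canonical form it is 2*k ≤ -6 ∨ k < 11.
Then branch requires 2*k ≤ -6 ∨ k < 11; else branch requires 8*k + 6*pos ≤ 6 ∨ 4*k + 3*pos < 17.
Before the if: ((pos > -4 ∨ pos > -7) → (2*k ≤ -6 ∨ k < 11)) ∧ ((¬(pos > -4 ∨ pos > -7)) → (8*k + 6*pos ≤ 6 ∨ 4*k + 3*pos < 17))
Before skip: ((pos > -4 ∨ pos > -7) → (2*k ≤ -6 ∨ k < 11)) ∧ ((¬(pos > -4 ∨ pos > -7)) → (8*k + 6*pos ≤ 6 ∨ 4*k + 3*pos < 17))
Answer: WP = ((pos > -4 ∨ pos > -7) → (2*k ≤ -6 ∨ k < 11)) ∧ ((¬(pos > -4 ∨ pos > -7)) → (8*k + 6*pos ≤ 6 ∨ 4*k + 3*pos < 17))


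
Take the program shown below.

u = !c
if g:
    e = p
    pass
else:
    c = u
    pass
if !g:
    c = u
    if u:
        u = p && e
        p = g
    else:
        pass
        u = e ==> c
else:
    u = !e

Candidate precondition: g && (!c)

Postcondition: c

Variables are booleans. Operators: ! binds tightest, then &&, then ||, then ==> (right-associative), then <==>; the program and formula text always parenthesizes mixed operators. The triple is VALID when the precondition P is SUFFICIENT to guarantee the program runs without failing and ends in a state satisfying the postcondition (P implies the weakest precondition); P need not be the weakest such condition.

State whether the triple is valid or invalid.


Working backward. After the program, c must hold.
Then branch requires (!u) ==> u; else branch requires c.
Before the if: ((!g) ==> ((!u) ==> u)) && (g ==> c)
Then branch requires ((!g) ==> ((!u) ==> u)) && (g ==> c); else branch requires ((!g) ==> ((!u) ==> u)) && (g ==> u).
Before the if: (g ==> (((!g) ==> ((!u) ==> u)) && (g ==> c))) && ((!g) ==> (((!g) ==> ((!u) ==> u)) && (g ==> u)))
Before u := !c: (g ==> (((!g) ==> (c ==> (!c))) && (g ==> c))) && ((!g) ==> (((!g) ==> (c ==> (!c))) && (g ==> (!c))))
The weakest precondition is (g ==> (((!g) ==> (c ==> (!c))) && (g ==> c))) && ((!g) ==> (((!g) ==> (c ==> (!c))) && (g ==> (!c)))).
Check whether g && (!c) implies it.
Countermodel: at the initial state c = false, g = true, the precondition holds but the weakest precondition fails.
Answer: invalid


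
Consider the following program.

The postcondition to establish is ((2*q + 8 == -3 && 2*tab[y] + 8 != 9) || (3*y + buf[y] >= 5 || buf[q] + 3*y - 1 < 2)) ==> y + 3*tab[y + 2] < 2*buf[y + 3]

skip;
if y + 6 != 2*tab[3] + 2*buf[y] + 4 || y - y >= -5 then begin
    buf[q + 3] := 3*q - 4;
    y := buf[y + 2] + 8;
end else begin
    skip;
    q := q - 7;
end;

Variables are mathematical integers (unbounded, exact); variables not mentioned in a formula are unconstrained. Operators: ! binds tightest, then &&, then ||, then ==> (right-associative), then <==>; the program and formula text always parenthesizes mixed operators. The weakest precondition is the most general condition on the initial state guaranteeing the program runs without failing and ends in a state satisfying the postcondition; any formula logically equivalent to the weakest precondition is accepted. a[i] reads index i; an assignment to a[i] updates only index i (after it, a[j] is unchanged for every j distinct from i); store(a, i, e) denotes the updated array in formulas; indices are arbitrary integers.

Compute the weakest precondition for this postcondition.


Working backward. After the program, the postcondition ((2*q + 8 == -3 && 2*tab[y] + 8 != 9) || (3*y + buf[y] >= 5 || buf[q] + 3*y - 1 < 2)) ==> y + 3*tab[y + 2] < 2*buf[y + 3] must hold; in canonical form it is ((2*q == -11 && 2*tab[y] != 1) || buf[y] + 3*y >= 5 || buf[q] + 3*y < 3) ==> 3*tab[y + 2] + y < 2*buf[y + 3].
Then branch requires ((2*q == -11 && 2*tab[store(buf, q + 3, 3*q - 4)[y + 2] + 8] != 1) || store(buf, q + 3, 3*q - 4)[store(buf, q + 3, 3*q - 4)[y + 2] + 8] + 3*store(buf, q + 3, 3*q - 4)[y + 2] >= -19 || 3*store(buf, q + 3, 3*q - 4)[y + 2] + store(buf, q + 3, 3*q - 4)[q] < -21) ==> 3*tab[store(buf, q + 3, 3*q - 4)[y + 2] + 10] + store(buf, q + 3, 3*q - 4)[y + 2] < 2*store(buf, q + 3, 3*q - 4)[store(buf, q + 3, 3*q - 4)[y + 2] + 11] - 8; else branch requires ((2*q == 3 && 2*tab[y] != 1) || buf[y] + 3*y >= 5 || buf[q - 7] + 3*y < 3) ==> 3*tab[y + 2] + y < 2*buf[y + 3].
Before the if: ((2*q == -11 && 2*tab[store(buf, q + 3, 3*q - 4)[y + 2] + 8] != 1) || store(buf, q + 3, 3*q - 4)[store(buf, q + 3, 3*q - 4)[y + 2] + 8] + 3*store(buf, q + 3, 3*q - 4)[y + 2] >= -19 || 3*store(buf, q + 3, 3*q - 4)[y + 2] + store(buf, q + 3, 3*q - 4)[q] < -21) ==> 3*tab[store(buf, q + 3, 3*q - 4)[y + 2] + 10] + store(buf, q + 3, 3*q - 4)[y + 2] < 2*store(buf, q + 3, 3*q - 4)[store(buf, q + 3, 3*q - 4)[y + 2] + 11] - 8
Before skip: ((2*q == -11 && 2*tab[store(buf, q + 3, 3*q - 4)[y + 2] + 8] != 1) || store(buf, q + 3, 3*q - 4)[store(buf, q + 3, 3*q - 4)[y + 2] + 8] + 3*store(buf, q + 3, 3*q - 4)[y + 2] >= -19 || 3*store(buf, q + 3, 3*q - 4)[y + 2] + store(buf, q + 3, 3*q - 4)[q] < -21) ==> 3*tab[store(buf, q + 3, 3*q - 4)[y + 2] + 10] + store(buf, q + 3, 3*q - 4)[y + 2] < 2*store(buf, q + 3, 3*q - 4)[store(buf, q + 3, 3*q - 4)[y + 2] + 11] - 8
Answer: WP = ((2*q == -11 && 2*tab[store(buf, q + 3, 3*q - 4)[y + 2] + 8] != 1) || store(buf, q + 3, 3*q - 4)[store(buf, q + 3, 3*q - 4)[y + 2] + 8] + 3*store(buf, q + 3, 3*q - 4)[y + 2] >= -19 || 3*store(buf, q + 3, 3*q - 4)[y + 2] + store(buf, q + 3, 3*q - 4)[q] < -21) ==> 3*tab[store(buf, q + 3, 3*q - 4)[y + 2] + 10] + store(buf, q + 3, 3*q - 4)[y + 2] < 2*store(buf, q + 3, 3*q - 4)[store(buf, q + 3, 3*q - 4)[y + 2] + 11] - 8


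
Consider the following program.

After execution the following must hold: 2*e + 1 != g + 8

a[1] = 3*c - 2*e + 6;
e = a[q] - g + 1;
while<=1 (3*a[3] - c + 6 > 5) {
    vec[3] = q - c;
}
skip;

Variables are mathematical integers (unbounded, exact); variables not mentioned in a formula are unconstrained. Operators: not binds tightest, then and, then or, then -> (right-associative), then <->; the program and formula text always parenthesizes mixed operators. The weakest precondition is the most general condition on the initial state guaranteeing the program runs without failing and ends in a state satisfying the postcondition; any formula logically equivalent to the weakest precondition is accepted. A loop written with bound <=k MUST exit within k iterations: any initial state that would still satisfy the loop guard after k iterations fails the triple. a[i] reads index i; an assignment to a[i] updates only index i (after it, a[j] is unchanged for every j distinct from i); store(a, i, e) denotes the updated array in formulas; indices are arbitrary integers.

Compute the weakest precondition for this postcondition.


Working backward. After the program, the postcondition 2*e + 1 != g + 8 must hold; in canonical form it is 2*e != g + 7.
Before skip: 2*e != g + 7
Before the loop (bound <=1), unroll the exhaustion recursion (WP_0 = exit-now case; WP_j = one more guarded iteration, up to j = 1):
  WP_0: (not (3*a[3] > c - 1)) and 2*e != g + 7
  WP_1: (3*a[3] > c - 1 -> ((not (3*a[3] > c - 1)) and 2*e != g + 7)) and ((not (3*a[3] > c - 1)) -> 2*e != g + 7)
So before the loop: (3*a[3] > c - 1 -> ((not (3*a[3] > c - 1)) and 2*e != g + 7)) and ((not (3*a[3] > c - 1)) -> 2*e != g + 7)
Before e := a[q] - g + 1: (3*a[3] > c - 1 -> ((not (3*a[3] > c - 1)) and 2*a[q] != 3*g + 5)) and ((not (3*a[3] > c - 1)) -> 2*a[q] != 3*g + 5)
Before a[1] := 3*c - 2*e + 6: (3*a[3] > c - 1 -> ((not (3*a[3] > c - 1)) and 2*store(a, 1, 3*c - 2*e + 6)[q] != 3*g + 5)) and ((not (3*a[3] > c - 1)) -> 2*store(a, 1, 3*c - 2*e + 6)[q] != 3*g + 5)
Answer: WP = (3*a[3] > c - 1 -> ((not (3*a[3] > c - 1)) and 2*store(a, 1, 3*c - 2*e + 6)[q] != 3*g + 5)) and ((not (3*a[3] > c - 1)) -> 2*store(a, 1, 3*c - 2*e + 6)[q] != 3*g + 5)


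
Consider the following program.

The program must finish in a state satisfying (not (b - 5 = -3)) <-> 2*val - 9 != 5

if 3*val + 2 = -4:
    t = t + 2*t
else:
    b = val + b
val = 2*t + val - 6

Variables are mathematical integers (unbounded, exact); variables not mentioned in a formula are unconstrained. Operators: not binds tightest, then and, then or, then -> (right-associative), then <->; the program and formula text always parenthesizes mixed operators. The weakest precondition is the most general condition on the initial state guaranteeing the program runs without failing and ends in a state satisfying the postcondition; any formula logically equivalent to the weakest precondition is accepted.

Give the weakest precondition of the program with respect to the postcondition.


Working backward. After the program, the postcondition (not (b - 5 = -3)) <-> 2*val - 9 != 5 must hold; in canonical form it is (not (b = 2)) <-> 2*val != 14.
Before val := 2*t + val - 6: (not (b = 2)) <-> 4*t + 2*val != 26
Then branch requires (not (b = 2)) <-> 12*t + 2*val != 26; else branch requires (not (b + val = 2)) <-> 4*t + 2*val != 26.
Before the if: (3*val = -6 -> ((not (b = 2)) <-> 12*t + 2*val != 26)) and ((not (3*val = -6)) -> ((not (b + val = 2)) <-> 4*t + 2*val != 26))
Answer: WP = (3*val = -6 -> ((not (b = 2)) <-> 12*t + 2*val != 26)) and ((not (3*val = -6)) -> ((not (b + val = 2)) <-> 4*t + 2*val != 26))


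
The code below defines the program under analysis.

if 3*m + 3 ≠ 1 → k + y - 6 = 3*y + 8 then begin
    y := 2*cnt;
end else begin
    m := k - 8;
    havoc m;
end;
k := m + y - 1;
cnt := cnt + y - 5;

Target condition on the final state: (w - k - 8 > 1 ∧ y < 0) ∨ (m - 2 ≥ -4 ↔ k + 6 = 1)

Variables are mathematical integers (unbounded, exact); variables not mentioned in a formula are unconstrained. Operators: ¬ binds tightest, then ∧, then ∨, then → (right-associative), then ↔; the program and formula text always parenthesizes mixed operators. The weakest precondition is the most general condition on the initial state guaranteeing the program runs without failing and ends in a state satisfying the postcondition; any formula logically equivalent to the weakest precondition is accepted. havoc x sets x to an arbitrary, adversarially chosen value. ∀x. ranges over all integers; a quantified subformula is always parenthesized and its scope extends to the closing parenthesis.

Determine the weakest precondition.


Working backward. After the program, the postcondition (w - k - 8 > 1 ∧ y < 0) ∨ (m - 2 ≥ -4 ↔ k + 6 = 1) must hold; in canonical form it is (w > k + 9 ∧ y < 0) ∨ (m ≥ -2 ↔ k = -5).
Before cnt := cnt + y - 5: (w > k + 9 ∧ y < 0) ∨ (m ≥ -2 ↔ k = -5)
Before k := m + y - 1: (w > m + y + 8 ∧ y < 0) ∨ (m ≥ -2 ↔ m + y = -4)
Then branch requires (w > 2*cnt + m + 8 ∧ 2*cnt < 0) ∨ (m ≥ -2 ↔ 2*cnt + m = -4); else branch requires ∀m_1. ((w > m_1 + y + 8 ∧ y < 0) ∨ (m_1 ≥ -2 ↔ m_1 + y = -4)).
Before the if: ((3*m ≠ -2 → k = 2*y + 14) → ((w > 2*cnt + m + 8 ∧ 2*cnt < 0) ∨ (m ≥ -2 ↔ 2*cnt + m = -4))) ∧ ((¬(3*m ≠ -2 → k = 2*y + 14)) → (∀m_1. ((w > m_1 + y + 8 ∧ y < 0) ∨ (m_1 ≥ -2 ↔ m_1 + y = -4))))
Answer: WP = ((3*m ≠ -2 → k = 2*y + 14) → ((w > 2*cnt + m + 8 ∧ 2*cnt < 0) ∨ (m ≥ -2 ↔ 2*cnt + m = -4))) ∧ ((¬(3*m ≠ -2 → k = 2*y + 14)) → (∀m_1. ((w > m_1 + y + 8 ∧ y < 0) ∨ (m_1 ≥ -2 ↔ m_1 + y = -4))))


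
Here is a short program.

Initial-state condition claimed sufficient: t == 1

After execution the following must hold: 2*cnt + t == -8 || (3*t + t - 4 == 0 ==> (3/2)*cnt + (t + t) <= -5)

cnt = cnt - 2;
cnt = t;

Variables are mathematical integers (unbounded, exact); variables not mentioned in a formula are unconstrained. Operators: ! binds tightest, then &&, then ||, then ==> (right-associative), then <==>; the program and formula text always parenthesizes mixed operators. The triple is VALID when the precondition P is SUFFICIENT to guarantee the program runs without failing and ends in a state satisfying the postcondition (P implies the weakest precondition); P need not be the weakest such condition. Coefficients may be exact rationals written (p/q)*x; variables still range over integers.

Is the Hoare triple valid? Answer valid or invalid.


Working backward. After the program, the postcondition 2*cnt + t == -8 || (3*t + t - 4 == 0 ==> (3/2)*cnt + (t + t) <= -5) must hold; in canonical form it is 2*cnt + t == -8 || (4*t == 4 ==> (3/2)*cnt + 2*t <= -5).
Before cnt := t: 3*t == -8 || (4*t == 4 ==> (7/2)*t <= -5)
Before cnt := cnt - 2: 3*t == -8 || (4*t == 4 ==> (7/2)*t <= -5)
The weakest precondition is 3*t == -8 || (4*t == 4 ==> (7/2)*t <= -5).
Check whether t == 1 implies it.
Countermodel: at the initial state t = 1, the precondition holds but the weakest precondition fails.
Answer: invalid


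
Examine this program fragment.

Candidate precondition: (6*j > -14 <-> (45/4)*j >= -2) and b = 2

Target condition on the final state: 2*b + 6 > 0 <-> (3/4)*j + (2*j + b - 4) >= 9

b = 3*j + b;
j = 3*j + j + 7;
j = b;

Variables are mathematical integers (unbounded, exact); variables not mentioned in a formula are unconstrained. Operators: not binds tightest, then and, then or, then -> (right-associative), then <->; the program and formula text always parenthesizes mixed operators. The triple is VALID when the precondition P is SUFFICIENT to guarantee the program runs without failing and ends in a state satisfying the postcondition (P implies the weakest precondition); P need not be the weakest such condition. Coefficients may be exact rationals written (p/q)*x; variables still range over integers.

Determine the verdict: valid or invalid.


Working backward. After the program, the postcondition 2*b + 6 > 0 <-> (3/4)*j + (2*j + b - 4) >= 9 must hold; in canonical form it is 2*b > -6 <-> b + (11/4)*j >= 13.
Before j := b: 2*b > -6 <-> (15/4)*b >= 13
Before j := 3*j + j + 7: 2*b > -6 <-> (15/4)*b >= 13
Before b := 3*j + b: 2*b + 6*j > -6 <-> (15/4)*b + (45/4)*j >= 13
The weakest precondition is 2*b + 6*j > -6 <-> (15/4)*b + (45/4)*j >= 13.
Check whether (6*j > -14 <-> (45/4)*j >= -2) and b = 2 implies it.
Countermodel: at the initial state b = 2, j = 0, the precondition holds but the weakest precondition fails.
Answer: invalid
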